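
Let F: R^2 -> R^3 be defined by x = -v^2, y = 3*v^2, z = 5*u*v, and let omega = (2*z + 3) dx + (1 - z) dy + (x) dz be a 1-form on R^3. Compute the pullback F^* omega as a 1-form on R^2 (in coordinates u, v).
F^* omega = (-5*v^3) du + (-55*u*v^2) dv

Using F^*(f dg) = (f ∘ F) d(g ∘ F), substitute each coordinate x_i by F_i(u, v) in f_i, and replace dx_i by d F_i = (∂F_i/∂u) du + (∂F_i/∂v) dv.
  For the x component: f_1(F) = 10*u*v + 3; d F_1 = (0) du + (-2*v) dv
  For the y component: f_2(F) = -5*u*v + 1; d F_2 = (0) du + (6*v) dv
  For the z component: f_3(F) = -v^2; d F_3 = (5*v) du + (5*u) dv
Combining and collecting du, dv coefficients:
  coeff of du: -5*v^3
  coeff of dv: -55*u*v^2
F^* omega = (-5*v^3) du + (-55*u*v^2) dv.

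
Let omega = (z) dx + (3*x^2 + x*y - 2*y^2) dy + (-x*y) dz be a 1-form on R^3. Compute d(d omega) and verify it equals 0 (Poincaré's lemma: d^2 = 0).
d(d omega) = 0

Step 1: d omega = sum_{i<j} (∂f_j/∂x_i - ∂f_i/∂x_j) dx_i ∧ dx_j:
  coeff of dx ∧ dy: 6*x + y
  coeff of dx ∧ dz: -y - 1
  coeff of dy ∧ dz: -x
Step 2: Apply d again to each 2-form coefficient. The only possible 3-form in R^3 is dx ∧ dy ∧ dz, with coefficient
  ∂(coeff of dy∧dz)/∂x - ∂(coeff of dx∧dz)/∂y + ∂(coeff of dx∧dy)/∂z
  = ∂/∂x (-x) - ∂/∂y (-y - 1) + ∂/∂z (6*x + y).
Each of these terms simplifies to sums of mixed partials that cancel in pairs. The result is 0 (by equality of mixed partials for smooth functions — Schwarz / Clairaut).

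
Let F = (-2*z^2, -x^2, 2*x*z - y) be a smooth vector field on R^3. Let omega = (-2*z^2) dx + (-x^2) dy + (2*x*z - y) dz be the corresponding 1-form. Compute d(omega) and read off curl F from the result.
d(omega) = (-1) dy ∧ dz + (-6*z) dz ∧ dx + (-2*x) dx ∧ dy; curl F = (-1, -6*z, -2*x)

d omega = sum_{i<j} (∂f_j/∂x_i - ∂f_i/∂x_j) dx_i ∧ dx_j. Under the identification (dy ∧ dz, dz ∧ dx, dx ∧ dy) ↔ (e_x, e_y, e_z), the coefficients are exactly the components of curl F. Compute:
  ∂R/∂y - ∂Q/∂z = (-1) - (0) = -1
  ∂P/∂z - ∂R/∂x = (-4*z) - (2*z) = -6*z
  ∂Q/∂x - ∂P/∂y = (-2*x) - (0) = -2*x.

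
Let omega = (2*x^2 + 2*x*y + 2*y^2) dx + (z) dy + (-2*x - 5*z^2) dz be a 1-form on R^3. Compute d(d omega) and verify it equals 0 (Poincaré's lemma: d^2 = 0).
d(d omega) = 0

Step 1: d omega = sum_{i<j} (∂f_j/∂x_i - ∂f_i/∂x_j) dx_i ∧ dx_j:
  coeff of dx ∧ dy: -2*x - 4*y
  coeff of dx ∧ dz: -2
  coeff of dy ∧ dz: -1
Step 2: Apply d again to each 2-form coefficient. The only possible 3-form in R^3 is dx ∧ dy ∧ dz, with coefficient
  ∂(coeff of dy∧dz)/∂x - ∂(coeff of dx∧dz)/∂y + ∂(coeff of dx∧dy)/∂z
  = ∂/∂x (-1) - ∂/∂y (-2) + ∂/∂z (-2*x - 4*y).
Each of these terms simplifies to sums of mixed partials that cancel in pairs. The result is 0 (by equality of mixed partials for smooth functions — Schwarz / Clairaut).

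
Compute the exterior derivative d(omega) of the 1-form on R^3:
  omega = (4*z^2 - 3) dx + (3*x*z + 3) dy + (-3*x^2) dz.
d(omega) = (3*z) dx ∧ dy + (-6*x - 8*z) dx ∧ dz + (-3*x) dy ∧ dz

For a 1-form omega = sum_i f_i dx_i, the exterior derivative is
  d(omega) = sum_{i < j} (∂f_j/∂x_i - ∂f_i/∂x_j) dx_i ∧ dx_j.
  coefficient of dx ∧ dy: ∂f_2/∂x - ∂f_1/∂y = ∂(3*x*z + 3)/∂x - ∂(4*z^2 - 3)/∂y = 3*z
  coefficient of dx ∧ dz: ∂f_3/∂x - ∂f_1/∂z = ∂(-3*x^2)/∂x - ∂(4*z^2 - 3)/∂z = -6*x - 8*z
  coefficient of dy ∧ dz: ∂f_3/∂y - ∂f_2/∂z = ∂(-3*x^2)/∂y - ∂(3*x*z + 3)/∂z = -3*x
Assembling: d(omega) = (3*z) dx ∧ dy + (-6*x - 8*z) dx ∧ dz + (-3*x) dy ∧ dz.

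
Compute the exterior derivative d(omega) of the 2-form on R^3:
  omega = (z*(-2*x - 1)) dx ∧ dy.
d(omega) = (-2*x - 1) dx ∧ dy ∧ dz

For a 2-form omega = sum_{i<j} g_{ij} dx_i ∧ dx_j, the exterior derivative is
  d(omega) = sum_{i<j} d(g_{ij}) ∧ dx_i ∧ dx_j = sum_{i<j, k} (∂g_{ij}/∂x_k) dx_k ∧ dx_i ∧ dx_j.
Expand each term, using dx_k ∧ dx_i ∧ dx_j = sgn(permutation) dx_{(a)} ∧ dx_{(b)} ∧ dx_{(c)} with (a < b < c) sorted:
  d(z*(-2*x - 1)) includes (∂/∂z)(z*(-2*x - 1)) dz = (-2*x - 1) dz, which multiplied by dx ∧ dy gives (-2*x - 1) dx ∧ dy ∧ dz
Collecting like 3-forms: d(omega) = (-2*x - 1) dx ∧ dy ∧ dz.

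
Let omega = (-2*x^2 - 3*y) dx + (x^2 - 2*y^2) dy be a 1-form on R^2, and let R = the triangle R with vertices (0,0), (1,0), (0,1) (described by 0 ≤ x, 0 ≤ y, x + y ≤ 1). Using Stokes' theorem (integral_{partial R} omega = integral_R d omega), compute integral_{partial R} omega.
integral_(partial R) omega = 11/6

Stokes: integral_partial_R omega = integral_R d omega with d omega = (∂Q/∂x - ∂P/∂y) dx ∧ dy.
  ∂Q/∂x = 2*x
  ∂P/∂y = -3
  integrand = ∂Q/∂x - ∂P/∂y = 2*x + 3.
Integrating over R: integral_0^1 integral_0^{1-x} (2*x + 3) dy dx = 11/6.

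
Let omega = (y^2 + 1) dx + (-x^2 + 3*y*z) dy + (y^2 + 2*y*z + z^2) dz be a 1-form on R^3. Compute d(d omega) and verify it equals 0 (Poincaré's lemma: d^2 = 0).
d(d omega) = 0

Step 1: d omega = sum_{i<j} (∂f_j/∂x_i - ∂f_i/∂x_j) dx_i ∧ dx_j:
  coeff of dx ∧ dy: -2*x - 2*y
  coeff of dx ∧ dz: 0
  coeff of dy ∧ dz: -y + 2*z
Step 2: Apply d again to each 2-form coefficient. The only possible 3-form in R^3 is dx ∧ dy ∧ dz, with coefficient
  ∂(coeff of dy∧dz)/∂x - ∂(coeff of dx∧dz)/∂y + ∂(coeff of dx∧dy)/∂z
  = ∂/∂x (-y + 2*z) - ∂/∂y (0) + ∂/∂z (-2*x - 2*y).
Each of these terms simplifies to sums of mixed partials that cancel in pairs. The result is 0 (by equality of mixed partials for smooth functions — Schwarz / Clairaut).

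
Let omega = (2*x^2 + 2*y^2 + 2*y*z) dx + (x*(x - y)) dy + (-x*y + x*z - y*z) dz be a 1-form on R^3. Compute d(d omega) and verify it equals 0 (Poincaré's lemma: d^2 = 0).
d(d omega) = 0

Step 1: d omega = sum_{i<j} (∂f_j/∂x_i - ∂f_i/∂x_j) dx_i ∧ dx_j:
  coeff of dx ∧ dy: 2*x - 5*y - 2*z
  coeff of dx ∧ dz: -3*y + z
  coeff of dy ∧ dz: -x - z
Step 2: Apply d again to each 2-form coefficient. The only possible 3-form in R^3 is dx ∧ dy ∧ dz, with coefficient
  ∂(coeff of dy∧dz)/∂x - ∂(coeff of dx∧dz)/∂y + ∂(coeff of dx∧dy)/∂z
  = ∂/∂x (-x - z) - ∂/∂y (-3*y + z) + ∂/∂z (2*x - 5*y - 2*z).
Each of these terms simplifies to sums of mixed partials that cancel in pairs. The result is 0 (by equality of mixed partials for smooth functions — Schwarz / Clairaut).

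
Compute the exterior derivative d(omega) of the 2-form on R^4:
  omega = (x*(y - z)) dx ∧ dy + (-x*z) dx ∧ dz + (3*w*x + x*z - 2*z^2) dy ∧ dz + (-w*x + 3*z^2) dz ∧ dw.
d(omega) = (3*w - x + z) dx ∧ dy ∧ dz + (3*x) dy ∧ dz ∧ dw + (-w) dx ∧ dz ∧ dw

For a 2-form omega = sum_{i<j} g_{ij} dx_i ∧ dx_j, the exterior derivative is
  d(omega) = sum_{i<j} d(g_{ij}) ∧ dx_i ∧ dx_j = sum_{i<j, k} (∂g_{ij}/∂x_k) dx_k ∧ dx_i ∧ dx_j.
Expand each term, using dx_k ∧ dx_i ∧ dx_j = sgn(permutation) dx_{(a)} ∧ dx_{(b)} ∧ dx_{(c)} with (a < b < c) sorted:
  d(x*(y - z)) includes (∂/∂z)(x*(y - z)) dz = (-x) dz, which multiplied by dx ∧ dy gives (-x) dx ∧ dy ∧ dz
  d(3*w*x + x*z - 2*z^2) includes (∂/∂x)(3*w*x + x*z - 2*z^2) dx = (3*w + z) dx, which multiplied by dy ∧ dz gives (3*w + z) dx ∧ dy ∧ dz
  d(3*w*x + x*z - 2*z^2) includes (∂/∂w)(3*w*x + x*z - 2*z^2) dw = (3*x) dw, which multiplied by dy ∧ dz gives (3*x) dy ∧ dz ∧ dw
  d(-w*x + 3*z^2) includes (∂/∂x)(-w*x + 3*z^2) dx = (-w) dx, which multiplied by dz ∧ dw gives (-w) dx ∧ dz ∧ dw
Collecting like 3-forms: d(omega) = (3*w - x + z) dx ∧ dy ∧ dz + (3*x) dy ∧ dz ∧ dw + (-w) dx ∧ dz ∧ dw.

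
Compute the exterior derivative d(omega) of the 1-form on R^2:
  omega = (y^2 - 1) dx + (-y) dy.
d(omega) = (-2*y) dx ∧ dy

For a 1-form omega = sum_i f_i dx_i, the exterior derivative is
  d(omega) = sum_{i < j} (∂f_j/∂x_i - ∂f_i/∂x_j) dx_i ∧ dx_j.
  coefficient of dx ∧ dy: ∂f_2/∂x - ∂f_1/∂y = ∂(-y)/∂x - ∂(y^2 - 1)/∂y = -2*y
Assembling: d(omega) = (-2*y) dx ∧ dy.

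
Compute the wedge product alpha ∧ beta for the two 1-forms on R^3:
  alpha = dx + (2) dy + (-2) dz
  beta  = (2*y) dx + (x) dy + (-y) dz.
alpha ∧ beta = (x - 4*y) dx ∧ dy + (3*y) dx ∧ dz + (2*x - 2*y) dy ∧ dz

Distribute the wedge, using dx_i ∧ dx_j = -dx_j ∧ dx_i and dx_i ∧ dx_i = 0. For each pair (i, j) with i < j, the coefficient of dx_i ∧ dx_j in alpha ∧ beta is (alpha_i * beta_j - alpha_j * beta_i). Collecting: alpha ∧ beta = (x - 4*y) dx ∧ dy + (3*y) dx ∧ dz + (2*x - 2*y) dy ∧ dz.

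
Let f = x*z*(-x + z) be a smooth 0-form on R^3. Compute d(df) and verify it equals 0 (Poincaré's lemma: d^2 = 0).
d(df) = 0

Step 1: df = sum_i (∂f/∂x_i) dx_i = (z*(-2*x + z)) dx + (0) dy + (x*(-x + 2*z)) dz.
Step 2: Apply d again. Using the 1-form formula, the coefficient of dx ∧ dy in d(df) is ∂^2 f/∂x ∂y - ∂^2 f/∂y ∂x = (0) - (0) = 0 (equality of mixed partials for smooth f).
Similarly for dx ∧ dz and dy ∧ dz — all coefficients vanish. So d(df) = 0.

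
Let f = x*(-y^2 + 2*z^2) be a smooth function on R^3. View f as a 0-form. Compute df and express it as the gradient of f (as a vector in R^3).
df = (-y^2 + 2*z^2) dx + (-2*x*y) dy + (4*x*z) dz; grad f = (-y^2 + 2*z^2, -2*x*y, 4*x*z)

For a 0-form f, d f = (∂f/∂x) dx + (∂f/∂y) dy + (∂f/∂z) dz. The components of the vector representation are exactly the entries of grad f in Cartesian coordinates:
  ∂f/∂x = -y^2 + 2*z^2
  ∂f/∂y = -2*x*y
  ∂f/∂z = 4*x*z.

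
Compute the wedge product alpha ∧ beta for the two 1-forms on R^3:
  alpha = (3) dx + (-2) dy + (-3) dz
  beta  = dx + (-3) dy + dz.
alpha ∧ beta = (-7) dx ∧ dy + (6) dx ∧ dz + (-11) dy ∧ dz

Distribute the wedge, using dx_i ∧ dx_j = -dx_j ∧ dx_i and dx_i ∧ dx_i = 0. For each pair (i, j) with i < j, the coefficient of dx_i ∧ dx_j in alpha ∧ beta is (alpha_i * beta_j - alpha_j * beta_i). Collecting: alpha ∧ beta = (-7) dx ∧ dy + (6) dx ∧ dz + (-11) dy ∧ dz.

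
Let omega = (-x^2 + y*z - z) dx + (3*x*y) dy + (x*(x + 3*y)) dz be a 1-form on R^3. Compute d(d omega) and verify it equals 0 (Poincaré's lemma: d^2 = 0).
d(d omega) = 0

Step 1: d omega = sum_{i<j} (∂f_j/∂x_i - ∂f_i/∂x_j) dx_i ∧ dx_j:
  coeff of dx ∧ dy: 3*y - z
  coeff of dx ∧ dz: 2*x + 2*y + 1
  coeff of dy ∧ dz: 3*x
Step 2: Apply d again to each 2-form coefficient. The only possible 3-form in R^3 is dx ∧ dy ∧ dz, with coefficient
  ∂(coeff of dy∧dz)/∂x - ∂(coeff of dx∧dz)/∂y + ∂(coeff of dx∧dy)/∂z
  = ∂/∂x (3*x) - ∂/∂y (2*x + 2*y + 1) + ∂/∂z (3*y - z).
Each of these terms simplifies to sums of mixed partials that cancel in pairs. The result is 0 (by equality of mixed partials for smooth functions — Schwarz / Clairaut).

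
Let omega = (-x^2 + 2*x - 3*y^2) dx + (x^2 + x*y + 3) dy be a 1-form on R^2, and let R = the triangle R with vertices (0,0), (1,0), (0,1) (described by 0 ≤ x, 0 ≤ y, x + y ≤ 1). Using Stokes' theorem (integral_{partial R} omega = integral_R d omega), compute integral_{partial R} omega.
integral_(partial R) omega = 3/2

Stokes: integral_partial_R omega = integral_R d omega with d omega = (∂Q/∂x - ∂P/∂y) dx ∧ dy.
  ∂Q/∂x = 2*x + y
  ∂P/∂y = -6*y
  integrand = ∂Q/∂x - ∂P/∂y = 2*x + 7*y.
Integrating over R: integral_0^1 integral_0^{1-x} (2*x + 7*y) dy dx = 3/2.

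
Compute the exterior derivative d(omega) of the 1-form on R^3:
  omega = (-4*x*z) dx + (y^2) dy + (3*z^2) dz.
d(omega) = (4*x) dx ∧ dz

For a 1-form omega = sum_i f_i dx_i, the exterior derivative is
  d(omega) = sum_{i < j} (∂f_j/∂x_i - ∂f_i/∂x_j) dx_i ∧ dx_j.
  coefficient of dx ∧ dz: ∂f_3/∂x - ∂f_1/∂z = ∂(3*z^2)/∂x - ∂(-4*x*z)/∂z = 4*x
Assembling: d(omega) = (4*x) dx ∧ dz.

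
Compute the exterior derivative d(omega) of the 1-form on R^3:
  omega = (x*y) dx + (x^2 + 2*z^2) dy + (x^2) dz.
d(omega) = (x) dx ∧ dy + (2*x) dx ∧ dz + (-4*z) dy ∧ dz

For a 1-form omega = sum_i f_i dx_i, the exterior derivative is
  d(omega) = sum_{i < j} (∂f_j/∂x_i - ∂f_i/∂x_j) dx_i ∧ dx_j.
  coefficient of dx ∧ dy: ∂f_2/∂x - ∂f_1/∂y = ∂(x^2 + 2*z^2)/∂x - ∂(x*y)/∂y = x
  coefficient of dx ∧ dz: ∂f_3/∂x - ∂f_1/∂z = ∂(x^2)/∂x - ∂(x*y)/∂z = 2*x
  coefficient of dy ∧ dz: ∂f_3/∂y - ∂f_2/∂z = ∂(x^2)/∂y - ∂(x^2 + 2*z^2)/∂z = -4*z
Assembling: d(omega) = (x) dx ∧ dy + (2*x) dx ∧ dz + (-4*z) dy ∧ dz.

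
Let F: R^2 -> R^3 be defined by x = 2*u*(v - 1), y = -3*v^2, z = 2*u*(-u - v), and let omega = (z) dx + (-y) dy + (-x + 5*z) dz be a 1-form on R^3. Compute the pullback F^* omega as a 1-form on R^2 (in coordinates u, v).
F^* omega = (4*u*(10*u^2 + 16*u*v - u + 5*v^2)) du + (16*u^3 + 20*u^2*v - 4*u^2 - 18*v^3) dv

Using F^*(f dg) = (f ∘ F) d(g ∘ F), substitute each coordinate x_i by F_i(u, v) in f_i, and replace dx_i by d F_i = (∂F_i/∂u) du + (∂F_i/∂v) dv.
  For the x component: f_1(F) = 2*u*(-u - v); d F_1 = (2*v - 2) du + (2*u) dv
  For the y component: f_2(F) = 3*v^2; d F_2 = (0) du + (-6*v) dv
  For the z component: f_3(F) = 2*u*(-5*u - 6*v + 1); d F_3 = (-4*u - 2*v) du + (-2*u) dv
Combining and collecting du, dv coefficients:
  coeff of du: 4*u*(10*u^2 + 16*u*v - u + 5*v^2)
  coeff of dv: 16*u^3 + 20*u^2*v - 4*u^2 - 18*v^3
F^* omega = (4*u*(10*u^2 + 16*u*v - u + 5*v^2)) du + (16*u^3 + 20*u^2*v - 4*u^2 - 18*v^3) dv.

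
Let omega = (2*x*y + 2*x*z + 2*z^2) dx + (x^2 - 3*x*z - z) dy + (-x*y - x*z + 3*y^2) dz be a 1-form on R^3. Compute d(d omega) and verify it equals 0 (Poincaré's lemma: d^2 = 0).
d(d omega) = 0

Step 1: d omega = sum_{i<j} (∂f_j/∂x_i - ∂f_i/∂x_j) dx_i ∧ dx_j:
  coeff of dx ∧ dy: -3*z
  coeff of dx ∧ dz: -2*x - y - 5*z
  coeff of dy ∧ dz: 2*x + 6*y + 1
Step 2: Apply d again to each 2-form coefficient. The only possible 3-form in R^3 is dx ∧ dy ∧ dz, with coefficient
  ∂(coeff of dy∧dz)/∂x - ∂(coeff of dx∧dz)/∂y + ∂(coeff of dx∧dy)/∂z
  = ∂/∂x (2*x + 6*y + 1) - ∂/∂y (-2*x - y - 5*z) + ∂/∂z (-3*z).
Each of these terms simplifies to sums of mixed partials that cancel in pairs. The result is 0 (by equality of mixed partials for smooth functions — Schwarz / Clairaut).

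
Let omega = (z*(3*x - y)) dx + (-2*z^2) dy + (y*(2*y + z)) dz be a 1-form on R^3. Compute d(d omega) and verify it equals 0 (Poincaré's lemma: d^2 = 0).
d(d omega) = 0

Step 1: d omega = sum_{i<j} (∂f_j/∂x_i - ∂f_i/∂x_j) dx_i ∧ dx_j:
  coeff of dx ∧ dy: z
  coeff of dx ∧ dz: -3*x + y
  coeff of dy ∧ dz: 4*y + 5*z
Step 2: Apply d again to each 2-form coefficient. The only possible 3-form in R^3 is dx ∧ dy ∧ dz, with coefficient
  ∂(coeff of dy∧dz)/∂x - ∂(coeff of dx∧dz)/∂y + ∂(coeff of dx∧dy)/∂z
  = ∂/∂x (4*y + 5*z) - ∂/∂y (-3*x + y) + ∂/∂z (z).
Each of these terms simplifies to sums of mixed partials that cancel in pairs. The result is 0 (by equality of mixed partials for smooth functions — Schwarz / Clairaut).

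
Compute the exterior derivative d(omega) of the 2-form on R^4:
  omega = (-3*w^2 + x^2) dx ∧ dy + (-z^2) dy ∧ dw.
d(omega) = (-6*w) dx ∧ dy ∧ dw + (2*z) dy ∧ dz ∧ dw

For a 2-form omega = sum_{i<j} g_{ij} dx_i ∧ dx_j, the exterior derivative is
  d(omega) = sum_{i<j} d(g_{ij}) ∧ dx_i ∧ dx_j = sum_{i<j, k} (∂g_{ij}/∂x_k) dx_k ∧ dx_i ∧ dx_j.
Expand each term, using dx_k ∧ dx_i ∧ dx_j = sgn(permutation) dx_{(a)} ∧ dx_{(b)} ∧ dx_{(c)} with (a < b < c) sorted:
  d(-3*w^2 + x^2) includes (∂/∂w)(-3*w^2 + x^2) dw = (-6*w) dw, which multiplied by dx ∧ dy gives (-6*w) dx ∧ dy ∧ dw
  d(-z^2) includes (∂/∂z)(-z^2) dz = (-2*z) dz, which multiplied by dy ∧ dw gives (2*z) dy ∧ dz ∧ dw
Collecting like 3-forms: d(omega) = (-6*w) dx ∧ dy ∧ dw + (2*z) dy ∧ dz ∧ dw.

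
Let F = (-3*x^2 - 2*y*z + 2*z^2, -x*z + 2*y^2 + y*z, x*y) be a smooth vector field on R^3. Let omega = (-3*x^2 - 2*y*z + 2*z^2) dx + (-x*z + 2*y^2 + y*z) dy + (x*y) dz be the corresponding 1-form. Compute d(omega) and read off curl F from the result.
d(omega) = (2*x - y) dy ∧ dz + (-3*y + 4*z) dz ∧ dx + (z) dx ∧ dy; curl F = (2*x - y, -3*y + 4*z, z)

d omega = sum_{i<j} (∂f_j/∂x_i - ∂f_i/∂x_j) dx_i ∧ dx_j. Under the identification (dy ∧ dz, dz ∧ dx, dx ∧ dy) ↔ (e_x, e_y, e_z), the coefficients are exactly the components of curl F. Compute:
  ∂R/∂y - ∂Q/∂z = (x) - (-x + y) = 2*x - y
  ∂P/∂z - ∂R/∂x = (-2*y + 4*z) - (y) = -3*y + 4*z
  ∂Q/∂x - ∂P/∂y = (-z) - (-2*z) = z.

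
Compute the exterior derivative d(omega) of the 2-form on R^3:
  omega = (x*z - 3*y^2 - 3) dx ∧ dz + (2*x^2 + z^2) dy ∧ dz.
d(omega) = (4*x + 6*y) dx ∧ dy ∧ dz

For a 2-form omega = sum_{i<j} g_{ij} dx_i ∧ dx_j, the exterior derivative is
  d(omega) = sum_{i<j} d(g_{ij}) ∧ dx_i ∧ dx_j = sum_{i<j, k} (∂g_{ij}/∂x_k) dx_k ∧ dx_i ∧ dx_j.
Expand each term, using dx_k ∧ dx_i ∧ dx_j = sgn(permutation) dx_{(a)} ∧ dx_{(b)} ∧ dx_{(c)} with (a < b < c) sorted:
  d(x*z - 3*y^2 - 3) includes (∂/∂y)(x*z - 3*y^2 - 3) dy = (-6*y) dy, which multiplied by dx ∧ dz gives (6*y) dx ∧ dy ∧ dz
  d(2*x^2 + z^2) includes (∂/∂x)(2*x^2 + z^2) dx = (4*x) dx, which multiplied by dy ∧ dz gives (4*x) dx ∧ dy ∧ dz
Collecting like 3-forms: d(omega) = (4*x + 6*y) dx ∧ dy ∧ dz.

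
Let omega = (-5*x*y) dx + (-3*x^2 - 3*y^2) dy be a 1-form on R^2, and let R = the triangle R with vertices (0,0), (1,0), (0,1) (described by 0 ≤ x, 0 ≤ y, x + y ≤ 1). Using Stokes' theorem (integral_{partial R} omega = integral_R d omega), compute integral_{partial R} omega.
integral_(partial R) omega = -1/6

Stokes: integral_partial_R omega = integral_R d omega with d omega = (∂Q/∂x - ∂P/∂y) dx ∧ dy.
  ∂Q/∂x = -6*x
  ∂P/∂y = -5*x
  integrand = ∂Q/∂x - ∂P/∂y = -x.
Integrating over R: integral_0^1 integral_0^{1-x} (-x) dy dx = -1/6.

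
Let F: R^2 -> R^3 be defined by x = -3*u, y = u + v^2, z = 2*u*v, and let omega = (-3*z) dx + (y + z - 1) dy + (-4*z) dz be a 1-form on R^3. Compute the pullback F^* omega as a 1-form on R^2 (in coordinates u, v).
F^* omega = (-16*u*v^2 + 20*u*v + u + v^2 - 1) du + (2*v*(-8*u^2 + 2*u*v + u + v^2 - 1)) dv

Using F^*(f dg) = (f ∘ F) d(g ∘ F), substitute each coordinate x_i by F_i(u, v) in f_i, and replace dx_i by d F_i = (∂F_i/∂u) du + (∂F_i/∂v) dv.
  For the x component: f_1(F) = -6*u*v; d F_1 = (-3) du + (0) dv
  For the y component: f_2(F) = 2*u*v + u + v^2 - 1; d F_2 = (1) du + (2*v) dv
  For the z component: f_3(F) = -8*u*v; d F_3 = (2*v) du + (2*u) dv
Combining and collecting du, dv coefficients:
  coeff of du: -16*u*v^2 + 20*u*v + u + v^2 - 1
  coeff of dv: 2*v*(-8*u^2 + 2*u*v + u + v^2 - 1)
F^* omega = (-16*u*v^2 + 20*u*v + u + v^2 - 1) du + (2*v*(-8*u^2 + 2*u*v + u + v^2 - 1)) dv.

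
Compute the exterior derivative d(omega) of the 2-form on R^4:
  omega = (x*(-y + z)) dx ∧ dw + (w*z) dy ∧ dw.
d(omega) = (x) dx ∧ dy ∧ dw + (-x) dx ∧ dz ∧ dw + (-w) dy ∧ dz ∧ dw

For a 2-form omega = sum_{i<j} g_{ij} dx_i ∧ dx_j, the exterior derivative is
  d(omega) = sum_{i<j} d(g_{ij}) ∧ dx_i ∧ dx_j = sum_{i<j, k} (∂g_{ij}/∂x_k) dx_k ∧ dx_i ∧ dx_j.
Expand each term, using dx_k ∧ dx_i ∧ dx_j = sgn(permutation) dx_{(a)} ∧ dx_{(b)} ∧ dx_{(c)} with (a < b < c) sorted:
  d(x*(-y + z)) includes (∂/∂y)(x*(-y + z)) dy = (-x) dy, which multiplied by dx ∧ dw gives (x) dx ∧ dy ∧ dw
  d(x*(-y + z)) includes (∂/∂z)(x*(-y + z)) dz = (x) dz, which multiplied by dx ∧ dw gives (-x) dx ∧ dz ∧ dw
  d(w*z) includes (∂/∂z)(w*z) dz = (w) dz, which multiplied by dy ∧ dw gives (-w) dy ∧ dz ∧ dw
Collecting like 3-forms: d(omega) = (x) dx ∧ dy ∧ dw + (-x) dx ∧ dz ∧ dw + (-w) dy ∧ dz ∧ dw.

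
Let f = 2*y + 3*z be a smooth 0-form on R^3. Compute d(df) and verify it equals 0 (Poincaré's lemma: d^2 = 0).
d(df) = 0

Step 1: df = sum_i (∂f/∂x_i) dx_i = (0) dx + (2) dy + (3) dz.
Step 2: Apply d again. Using the 1-form formula, the coefficient of dx ∧ dy in d(df) is ∂^2 f/∂x ∂y - ∂^2 f/∂y ∂x = (0) - (0) = 0 (equality of mixed partials for smooth f).
Similarly for dx ∧ dz and dy ∧ dz — all coefficients vanish. So d(df) = 0.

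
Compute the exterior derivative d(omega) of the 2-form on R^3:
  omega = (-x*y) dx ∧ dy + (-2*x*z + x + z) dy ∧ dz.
d(omega) = (1 - 2*z) dx ∧ dy ∧ dz

For a 2-form omega = sum_{i<j} g_{ij} dx_i ∧ dx_j, the exterior derivative is
  d(omega) = sum_{i<j} d(g_{ij}) ∧ dx_i ∧ dx_j = sum_{i<j, k} (∂g_{ij}/∂x_k) dx_k ∧ dx_i ∧ dx_j.
Expand each term, using dx_k ∧ dx_i ∧ dx_j = sgn(permutation) dx_{(a)} ∧ dx_{(b)} ∧ dx_{(c)} with (a < b < c) sorted:
  d(-2*x*z + x + z) includes (∂/∂x)(-2*x*z + x + z) dx = (1 - 2*z) dx, which multiplied by dy ∧ dz gives (1 - 2*z) dx ∧ dy ∧ dz
Collecting like 3-forms: d(omega) = (1 - 2*z) dx ∧ dy ∧ dz.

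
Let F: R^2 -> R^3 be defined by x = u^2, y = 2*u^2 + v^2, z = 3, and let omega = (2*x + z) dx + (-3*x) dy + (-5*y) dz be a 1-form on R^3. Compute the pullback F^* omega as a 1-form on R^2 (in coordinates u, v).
F^* omega = (-8*u^3 + 6*u) du + (-6*u^2*v) dv

Using F^*(f dg) = (f ∘ F) d(g ∘ F), substitute each coordinate x_i by F_i(u, v) in f_i, and replace dx_i by d F_i = (∂F_i/∂u) du + (∂F_i/∂v) dv.
  For the x component: f_1(F) = 2*u^2 + 3; d F_1 = (2*u) du + (0) dv
  For the y component: f_2(F) = -3*u^2; d F_2 = (4*u) du + (2*v) dv
  For the z component: f_3(F) = -10*u^2 - 5*v^2; d F_3 = (0) du + (0) dv
Combining and collecting du, dv coefficients:
  coeff of du: -8*u^3 + 6*u
  coeff of dv: -6*u^2*v
F^* omega = (-8*u^3 + 6*u) du + (-6*u^2*v) dv.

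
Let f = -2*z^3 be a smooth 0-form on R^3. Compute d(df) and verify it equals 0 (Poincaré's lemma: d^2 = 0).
d(df) = 0

Step 1: df = sum_i (∂f/∂x_i) dx_i = (0) dx + (0) dy + (-6*z^2) dz.
Step 2: Apply d again. Using the 1-form formula, the coefficient of dx ∧ dy in d(df) is ∂^2 f/∂x ∂y - ∂^2 f/∂y ∂x = (0) - (0) = 0 (equality of mixed partials for smooth f).
Similarly for dx ∧ dz and dy ∧ dz — all coefficients vanish. So d(df) = 0.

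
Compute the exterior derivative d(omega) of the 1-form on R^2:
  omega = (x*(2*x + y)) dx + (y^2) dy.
d(omega) = (-x) dx ∧ dy

For a 1-form omega = sum_i f_i dx_i, the exterior derivative is
  d(omega) = sum_{i < j} (∂f_j/∂x_i - ∂f_i/∂x_j) dx_i ∧ dx_j.
  coefficient of dx ∧ dy: ∂f_2/∂x - ∂f_1/∂y = ∂(y^2)/∂x - ∂(x*(2*x + y))/∂y = -x
Assembling: d(omega) = (-x) dx ∧ dy.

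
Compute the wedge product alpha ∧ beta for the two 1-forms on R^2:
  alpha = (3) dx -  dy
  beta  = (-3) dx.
alpha ∧ beta = (-3) dx ∧ dy

Distribute the wedge, using dx_i ∧ dx_j = -dx_j ∧ dx_i and dx_i ∧ dx_i = 0. For each pair (i, j) with i < j, the coefficient of dx_i ∧ dx_j in alpha ∧ beta is (alpha_i * beta_j - alpha_j * beta_i). Collecting: alpha ∧ beta = (-3) dx ∧ dy.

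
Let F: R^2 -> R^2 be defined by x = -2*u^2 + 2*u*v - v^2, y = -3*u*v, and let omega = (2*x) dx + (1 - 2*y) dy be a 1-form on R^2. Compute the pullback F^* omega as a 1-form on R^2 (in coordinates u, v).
F^* omega = (16*u^3 - 24*u^2*v - 2*u*v^2 - 4*v^3 - 3*v) du + (-8*u^3 - 2*u^2*v - 12*u*v^2 - 3*u + 4*v^3) dv

Using F^*(f dg) = (f ∘ F) d(g ∘ F), substitute each coordinate x_i by F_i(u, v) in f_i, and replace dx_i by d F_i = (∂F_i/∂u) du + (∂F_i/∂v) dv.
  For the x component: f_1(F) = -4*u^2 + 4*u*v - 2*v^2; d F_1 = (-4*u + 2*v) du + (2*u - 2*v) dv
  For the y component: f_2(F) = 6*u*v + 1; d F_2 = (-3*v) du + (-3*u) dv
Combining and collecting du, dv coefficients:
  coeff of du: 16*u^3 - 24*u^2*v - 2*u*v^2 - 4*v^3 - 3*v
  coeff of dv: -8*u^3 - 2*u^2*v - 12*u*v^2 - 3*u + 4*v^3
F^* omega = (16*u^3 - 24*u^2*v - 2*u*v^2 - 4*v^3 - 3*v) du + (-8*u^3 - 2*u^2*v - 12*u*v^2 - 3*u + 4*v^3) dv.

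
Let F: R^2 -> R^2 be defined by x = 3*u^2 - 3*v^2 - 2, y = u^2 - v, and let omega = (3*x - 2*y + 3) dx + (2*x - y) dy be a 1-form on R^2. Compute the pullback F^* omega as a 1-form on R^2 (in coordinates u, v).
F^* omega = (2*u*(26*u^2 - 33*v^2 + 7*v - 13)) du + (-42*u^2*v - 5*u^2 + 54*v^3 - 6*v^2 + 17*v + 4) dv

Using F^*(f dg) = (f ∘ F) d(g ∘ F), substitute each coordinate x_i by F_i(u, v) in f_i, and replace dx_i by d F_i = (∂F_i/∂u) du + (∂F_i/∂v) dv.
  For the x component: f_1(F) = 7*u^2 - 9*v^2 + 2*v - 3; d F_1 = (6*u) du + (-6*v) dv
  For the y component: f_2(F) = 5*u^2 - 6*v^2 + v - 4; d F_2 = (2*u) du + (-1) dv
Combining and collecting du, dv coefficients:
  coeff of du: 2*u*(26*u^2 - 33*v^2 + 7*v - 13)
  coeff of dv: -42*u^2*v - 5*u^2 + 54*v^3 - 6*v^2 + 17*v + 4
F^* omega = (2*u*(26*u^2 - 33*v^2 + 7*v - 13)) du + (-42*u^2*v - 5*u^2 + 54*v^3 - 6*v^2 + 17*v + 4) dv.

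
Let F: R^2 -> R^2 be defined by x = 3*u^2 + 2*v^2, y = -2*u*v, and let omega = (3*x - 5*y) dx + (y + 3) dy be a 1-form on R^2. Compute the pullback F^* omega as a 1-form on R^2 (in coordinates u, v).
F^* omega = (54*u^3 + 60*u^2*v + 40*u*v^2 - 6*v) du + (40*u^2*v + 40*u*v^2 - 6*u + 24*v^3) dv

Using F^*(f dg) = (f ∘ F) d(g ∘ F), substitute each coordinate x_i by F_i(u, v) in f_i, and replace dx_i by d F_i = (∂F_i/∂u) du + (∂F_i/∂v) dv.
  For the x component: f_1(F) = 9*u^2 + 10*u*v + 6*v^2; d F_1 = (6*u) du + (4*v) dv
  For the y component: f_2(F) = -2*u*v + 3; d F_2 = (-2*v) du + (-2*u) dv
Combining and collecting du, dv coefficients:
  coeff of du: 54*u^3 + 60*u^2*v + 40*u*v^2 - 6*v
  coeff of dv: 40*u^2*v + 40*u*v^2 - 6*u + 24*v^3
F^* omega = (54*u^3 + 60*u^2*v + 40*u*v^2 - 6*v) du + (40*u^2*v + 40*u*v^2 - 6*u + 24*v^3) dv.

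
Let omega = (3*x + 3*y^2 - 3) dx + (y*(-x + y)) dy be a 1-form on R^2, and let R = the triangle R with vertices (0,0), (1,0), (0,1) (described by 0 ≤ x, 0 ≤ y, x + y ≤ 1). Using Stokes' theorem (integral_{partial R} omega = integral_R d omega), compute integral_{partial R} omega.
integral_(partial R) omega = -7/6

Stokes: integral_partial_R omega = integral_R d omega with d omega = (∂Q/∂x - ∂P/∂y) dx ∧ dy.
  ∂Q/∂x = -y
  ∂P/∂y = 6*y
  integrand = ∂Q/∂x - ∂P/∂y = -7*y.
Integrating over R: integral_0^1 integral_0^{1-x} (-7*y) dy dx = -7/6.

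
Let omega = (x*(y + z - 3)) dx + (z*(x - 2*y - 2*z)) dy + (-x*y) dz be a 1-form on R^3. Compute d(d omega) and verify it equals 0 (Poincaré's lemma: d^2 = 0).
d(d omega) = 0

Step 1: d omega = sum_{i<j} (∂f_j/∂x_i - ∂f_i/∂x_j) dx_i ∧ dx_j:
  coeff of dx ∧ dy: -x + z
  coeff of dx ∧ dz: -x - y
  coeff of dy ∧ dz: -2*x + 2*y + 4*z
Step 2: Apply d again to each 2-form coefficient. The only possible 3-form in R^3 is dx ∧ dy ∧ dz, with coefficient
  ∂(coeff of dy∧dz)/∂x - ∂(coeff of dx∧dz)/∂y + ∂(coeff of dx∧dy)/∂z
  = ∂/∂x (-2*x + 2*y + 4*z) - ∂/∂y (-x - y) + ∂/∂z (-x + z).
Each of these terms simplifies to sums of mixed partials that cancel in pairs. The result is 0 (by equality of mixed partials for smooth functions — Schwarz / Clairaut).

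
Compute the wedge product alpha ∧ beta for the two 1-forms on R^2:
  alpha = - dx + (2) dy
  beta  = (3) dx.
alpha ∧ beta = (-6) dx ∧ dy

Distribute the wedge, using dx_i ∧ dx_j = -dx_j ∧ dx_i and dx_i ∧ dx_i = 0. For each pair (i, j) with i < j, the coefficient of dx_i ∧ dx_j in alpha ∧ beta is (alpha_i * beta_j - alpha_j * beta_i). Collecting: alpha ∧ beta = (-6) dx ∧ dy.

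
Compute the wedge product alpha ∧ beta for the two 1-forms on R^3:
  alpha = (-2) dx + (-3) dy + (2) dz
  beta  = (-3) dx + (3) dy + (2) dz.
alpha ∧ beta = (-15) dx ∧ dy + (2) dx ∧ dz + (-12) dy ∧ dz

Distribute the wedge, using dx_i ∧ dx_j = -dx_j ∧ dx_i and dx_i ∧ dx_i = 0. For each pair (i, j) with i < j, the coefficient of dx_i ∧ dx_j in alpha ∧ beta is (alpha_i * beta_j - alpha_j * beta_i). Collecting: alpha ∧ beta = (-15) dx ∧ dy + (2) dx ∧ dz + (-12) dy ∧ dz.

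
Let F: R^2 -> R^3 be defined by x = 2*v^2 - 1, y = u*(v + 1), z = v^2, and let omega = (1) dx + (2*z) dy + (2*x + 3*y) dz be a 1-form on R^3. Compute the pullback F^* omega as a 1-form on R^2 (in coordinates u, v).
F^* omega = (2*v^2*(v + 1)) du + (2*v*(4*u*v + 3*u + 4*v^2)) dv

Using F^*(f dg) = (f ∘ F) d(g ∘ F), substitute each coordinate x_i by F_i(u, v) in f_i, and replace dx_i by d F_i = (∂F_i/∂u) du + (∂F_i/∂v) dv.
  For the x component: f_1(F) = 1; d F_1 = (0) du + (4*v) dv
  For the y component: f_2(F) = 2*v^2; d F_2 = (v + 1) du + (u) dv
  For the z component: f_3(F) = 3*u*v + 3*u + 4*v^2 - 2; d F_3 = (0) du + (2*v) dv
Combining and collecting du, dv coefficients:
  coeff of du: 2*v^2*(v + 1)
  coeff of dv: 2*v*(4*u*v + 3*u + 4*v^2)
F^* omega = (2*v^2*(v + 1)) du + (2*v*(4*u*v + 3*u + 4*v^2)) dv.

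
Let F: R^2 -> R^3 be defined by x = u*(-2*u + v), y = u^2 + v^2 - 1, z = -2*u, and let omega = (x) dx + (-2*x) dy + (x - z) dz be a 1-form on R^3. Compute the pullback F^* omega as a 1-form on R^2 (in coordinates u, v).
F^* omega = (u*(16*u^2 - 10*u*v + 4*u + v^2 - 2*v - 4)) du + (u*(-2*u^2 + 9*u*v - 4*v^2)) dv

Using F^*(f dg) = (f ∘ F) d(g ∘ F), substitute each coordinate x_i by F_i(u, v) in f_i, and replace dx_i by d F_i = (∂F_i/∂u) du + (∂F_i/∂v) dv.
  For the x component: f_1(F) = u*(-2*u + v); d F_1 = (-4*u + v) du + (u) dv
  For the y component: f_2(F) = 2*u*(2*u - v); d F_2 = (2*u) du + (2*v) dv
  For the z component: f_3(F) = u*(-2*u + v + 2); d F_3 = (-2) du + (0) dv
Combining and collecting du, dv coefficients:
  coeff of du: u*(16*u^2 - 10*u*v + 4*u + v^2 - 2*v - 4)
  coeff of dv: u*(-2*u^2 + 9*u*v - 4*v^2)
F^* omega = (u*(16*u^2 - 10*u*v + 4*u + v^2 - 2*v - 4)) du + (u*(-2*u^2 + 9*u*v - 4*v^2)) dv.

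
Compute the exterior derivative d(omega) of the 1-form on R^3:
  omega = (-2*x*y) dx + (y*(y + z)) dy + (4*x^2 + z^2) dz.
d(omega) = (2*x) dx ∧ dy + (8*x) dx ∧ dz + (-y) dy ∧ dz

For a 1-form omega = sum_i f_i dx_i, the exterior derivative is
  d(omega) = sum_{i < j} (∂f_j/∂x_i - ∂f_i/∂x_j) dx_i ∧ dx_j.
  coefficient of dx ∧ dy: ∂f_2/∂x - ∂f_1/∂y = ∂(y*(y + z))/∂x - ∂(-2*x*y)/∂y = 2*x
  coefficient of dx ∧ dz: ∂f_3/∂x - ∂f_1/∂z = ∂(4*x^2 + z^2)/∂x - ∂(-2*x*y)/∂z = 8*x
  coefficient of dy ∧ dz: ∂f_3/∂y - ∂f_2/∂z = ∂(4*x^2 + z^2)/∂y - ∂(y*(y + z))/∂z = -y
Assembling: d(omega) = (2*x) dx ∧ dy + (8*x) dx ∧ dz + (-y) dy ∧ dz.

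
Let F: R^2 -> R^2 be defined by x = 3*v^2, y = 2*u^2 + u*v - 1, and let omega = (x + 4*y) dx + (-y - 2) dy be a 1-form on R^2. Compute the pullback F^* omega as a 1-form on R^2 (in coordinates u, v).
F^* omega = (-8*u^3 - 6*u^2*v - u*v^2 - 4*u - v) du + (-2*u^3 + 47*u^2*v + 24*u*v^2 - u + 18*v^3 - 24*v) dv

Using F^*(f dg) = (f ∘ F) d(g ∘ F), substitute each coordinate x_i by F_i(u, v) in f_i, and replace dx_i by d F_i = (∂F_i/∂u) du + (∂F_i/∂v) dv.
  For the x component: f_1(F) = 8*u^2 + 4*u*v + 3*v^2 - 4; d F_1 = (0) du + (6*v) dv
  For the y component: f_2(F) = -2*u^2 - u*v - 1; d F_2 = (4*u + v) du + (u) dv
Combining and collecting du, dv coefficients:
  coeff of du: -8*u^3 - 6*u^2*v - u*v^2 - 4*u - v
  coeff of dv: -2*u^3 + 47*u^2*v + 24*u*v^2 - u + 18*v^3 - 24*v
F^* omega = (-8*u^3 - 6*u^2*v - u*v^2 - 4*u - v) du + (-2*u^3 + 47*u^2*v + 24*u*v^2 - u + 18*v^3 - 24*v) dv.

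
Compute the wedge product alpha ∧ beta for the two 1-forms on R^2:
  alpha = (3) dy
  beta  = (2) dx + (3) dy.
alpha ∧ beta = (-6) dx ∧ dy

Distribute the wedge, using dx_i ∧ dx_j = -dx_j ∧ dx_i and dx_i ∧ dx_i = 0. For each pair (i, j) with i < j, the coefficient of dx_i ∧ dx_j in alpha ∧ beta is (alpha_i * beta_j - alpha_j * beta_i). Collecting: alpha ∧ beta = (-6) dx ∧ dy.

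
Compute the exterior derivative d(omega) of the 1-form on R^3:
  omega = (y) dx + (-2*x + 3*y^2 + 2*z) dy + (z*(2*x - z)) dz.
d(omega) = (-3) dx ∧ dy + (2*z) dx ∧ dz + (-2) dy ∧ dz

For a 1-form omega = sum_i f_i dx_i, the exterior derivative is
  d(omega) = sum_{i < j} (∂f_j/∂x_i - ∂f_i/∂x_j) dx_i ∧ dx_j.
  coefficient of dx ∧ dy: ∂f_2/∂x - ∂f_1/∂y = ∂(-2*x + 3*y^2 + 2*z)/∂x - ∂(y)/∂y = -3
  coefficient of dx ∧ dz: ∂f_3/∂x - ∂f_1/∂z = ∂(z*(2*x - z))/∂x - ∂(y)/∂z = 2*z
  coefficient of dy ∧ dz: ∂f_3/∂y - ∂f_2/∂z = ∂(z*(2*x - z))/∂y - ∂(-2*x + 3*y^2 + 2*z)/∂z = -2
Assembling: d(omega) = (-3) dx ∧ dy + (2*z) dx ∧ dz + (-2) dy ∧ dz.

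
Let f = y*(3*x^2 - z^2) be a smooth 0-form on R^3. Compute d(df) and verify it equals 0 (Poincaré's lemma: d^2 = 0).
d(df) = 0

Step 1: df = sum_i (∂f/∂x_i) dx_i = (6*x*y) dx + (3*x^2 - z^2) dy + (-2*y*z) dz.
Step 2: Apply d again. Using the 1-form formula, the coefficient of dx ∧ dy in d(df) is ∂^2 f/∂x ∂y - ∂^2 f/∂y ∂x = (6*x) - (6*x) = 0 (equality of mixed partials for smooth f).
Similarly for dx ∧ dz and dy ∧ dz — all coefficients vanish. So d(df) = 0.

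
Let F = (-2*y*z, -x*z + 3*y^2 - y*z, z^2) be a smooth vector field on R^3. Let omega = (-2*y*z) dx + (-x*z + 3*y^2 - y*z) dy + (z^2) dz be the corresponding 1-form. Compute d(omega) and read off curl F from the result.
d(omega) = (x + y) dy ∧ dz + (-2*y) dz ∧ dx + (z) dx ∧ dy; curl F = (x + y, -2*y, z)

d omega = sum_{i<j} (∂f_j/∂x_i - ∂f_i/∂x_j) dx_i ∧ dx_j. Under the identification (dy ∧ dz, dz ∧ dx, dx ∧ dy) ↔ (e_x, e_y, e_z), the coefficients are exactly the components of curl F. Compute:
  ∂R/∂y - ∂Q/∂z = (0) - (-x - y) = x + y
  ∂P/∂z - ∂R/∂x = (-2*y) - (0) = -2*y
  ∂Q/∂x - ∂P/∂y = (-z) - (-2*z) = z.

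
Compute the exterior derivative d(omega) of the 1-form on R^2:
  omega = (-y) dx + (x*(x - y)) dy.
d(omega) = (2*x - y + 1) dx ∧ dy

For a 1-form omega = sum_i f_i dx_i, the exterior derivative is
  d(omega) = sum_{i < j} (∂f_j/∂x_i - ∂f_i/∂x_j) dx_i ∧ dx_j.
  coefficient of dx ∧ dy: ∂f_2/∂x - ∂f_1/∂y = ∂(x*(x - y))/∂x - ∂(-y)/∂y = 2*x - y + 1
Assembling: d(omega) = (2*x - y + 1) dx ∧ dy.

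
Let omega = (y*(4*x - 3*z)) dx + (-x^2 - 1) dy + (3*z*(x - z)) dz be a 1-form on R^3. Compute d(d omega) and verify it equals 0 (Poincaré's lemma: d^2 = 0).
d(d omega) = 0

Step 1: d omega = sum_{i<j} (∂f_j/∂x_i - ∂f_i/∂x_j) dx_i ∧ dx_j:
  coeff of dx ∧ dy: -6*x + 3*z
  coeff of dx ∧ dz: 3*y + 3*z
  coeff of dy ∧ dz: 0
Step 2: Apply d again to each 2-form coefficient. The only possible 3-form in R^3 is dx ∧ dy ∧ dz, with coefficient
  ∂(coeff of dy∧dz)/∂x - ∂(coeff of dx∧dz)/∂y + ∂(coeff of dx∧dy)/∂z
  = ∂/∂x (0) - ∂/∂y (3*y + 3*z) + ∂/∂z (-6*x + 3*z).
Each of these terms simplifies to sums of mixed partials that cancel in pairs. The result is 0 (by equality of mixed partials for smooth functions — Schwarz / Clairaut).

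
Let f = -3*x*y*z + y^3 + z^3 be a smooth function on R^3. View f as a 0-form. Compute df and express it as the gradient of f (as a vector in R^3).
df = (-3*y*z) dx + (-3*x*z + 3*y^2) dy + (-3*x*y + 3*z^2) dz; grad f = (-3*y*z, -3*x*z + 3*y^2, -3*x*y + 3*z^2)

For a 0-form f, d f = (∂f/∂x) dx + (∂f/∂y) dy + (∂f/∂z) dz. The components of the vector representation are exactly the entries of grad f in Cartesian coordinates:
  ∂f/∂x = -3*y*z
  ∂f/∂y = -3*x*z + 3*y^2
  ∂f/∂z = -3*x*y + 3*z^2.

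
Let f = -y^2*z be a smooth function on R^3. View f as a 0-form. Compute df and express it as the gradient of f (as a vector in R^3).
df = (0) dx + (-2*y*z) dy + (-y^2) dz; grad f = (0, -2*y*z, -y^2)

For a 0-form f, d f = (∂f/∂x) dx + (∂f/∂y) dy + (∂f/∂z) dz. The components of the vector representation are exactly the entries of grad f in Cartesian coordinates:
  ∂f/∂x = 0
  ∂f/∂y = -2*y*z
  ∂f/∂z = -y^2.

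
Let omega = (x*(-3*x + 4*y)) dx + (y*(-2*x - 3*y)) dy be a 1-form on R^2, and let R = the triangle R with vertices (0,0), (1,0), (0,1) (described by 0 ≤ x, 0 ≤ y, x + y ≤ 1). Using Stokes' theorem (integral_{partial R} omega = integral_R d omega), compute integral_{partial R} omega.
integral_(partial R) omega = -1

Stokes: integral_partial_R omega = integral_R d omega with d omega = (∂Q/∂x - ∂P/∂y) dx ∧ dy.
  ∂Q/∂x = -2*y
  ∂P/∂y = 4*x
  integrand = ∂Q/∂x - ∂P/∂y = -4*x - 2*y.
Integrating over R: integral_0^1 integral_0^{1-x} (-4*x - 2*y) dy dx = -1.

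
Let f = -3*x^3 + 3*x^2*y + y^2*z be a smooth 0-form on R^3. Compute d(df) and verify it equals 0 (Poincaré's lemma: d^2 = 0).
d(df) = 0

Step 1: df = sum_i (∂f/∂x_i) dx_i = (3*x*(-3*x + 2*y)) dx + (3*x^2 + 2*y*z) dy + (y^2) dz.
Step 2: Apply d again. Using the 1-form formula, the coefficient of dx ∧ dy in d(df) is ∂^2 f/∂x ∂y - ∂^2 f/∂y ∂x = (6*x) - (6*x) = 0 (equality of mixed partials for smooth f).
Similarly for dx ∧ dz and dy ∧ dz — all coefficients vanish. So d(df) = 0.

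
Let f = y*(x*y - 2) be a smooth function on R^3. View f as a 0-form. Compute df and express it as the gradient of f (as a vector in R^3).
df = (y^2) dx + (2*x*y - 2) dy + (0) dz; grad f = (y^2, 2*x*y - 2, 0)

For a 0-form f, d f = (∂f/∂x) dx + (∂f/∂y) dy + (∂f/∂z) dz. The components of the vector representation are exactly the entries of grad f in Cartesian coordinates:
  ∂f/∂x = y^2
  ∂f/∂y = 2*x*y - 2
  ∂f/∂z = 0.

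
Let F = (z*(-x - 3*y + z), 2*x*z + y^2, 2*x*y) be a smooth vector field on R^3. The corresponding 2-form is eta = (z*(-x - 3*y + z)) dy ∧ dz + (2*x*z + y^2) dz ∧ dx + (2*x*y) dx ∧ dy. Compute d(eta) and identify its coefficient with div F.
d(eta) = (2*y - z) dx ∧ dy ∧ dz; div F = 2*y - z

For a 2-form in R^3 of the form above, applying d gives a 3-form with coefficient ∂P/∂x + ∂Q/∂y + ∂R/∂z:
  ∂P/∂x = -z
  ∂Q/∂y = 2*y
  ∂R/∂z = 0
Sum = 2*y - z, which is exactly div F.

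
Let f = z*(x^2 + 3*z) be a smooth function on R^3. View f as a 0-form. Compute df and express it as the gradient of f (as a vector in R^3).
df = (2*x*z) dx + (0) dy + (x^2 + 6*z) dz; grad f = (2*x*z, 0, x^2 + 6*z)

For a 0-form f, d f = (∂f/∂x) dx + (∂f/∂y) dy + (∂f/∂z) dz. The components of the vector representation are exactly the entries of grad f in Cartesian coordinates:
  ∂f/∂x = 2*x*z
  ∂f/∂y = 0
  ∂f/∂z = x^2 + 6*z.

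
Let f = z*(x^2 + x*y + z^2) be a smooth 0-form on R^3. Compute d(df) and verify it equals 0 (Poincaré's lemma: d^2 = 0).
d(df) = 0

Step 1: df = sum_i (∂f/∂x_i) dx_i = (z*(2*x + y)) dx + (x*z) dy + (x^2 + x*y + 3*z^2) dz.
Step 2: Apply d again. Using the 1-form formula, the coefficient of dx ∧ dy in d(df) is ∂^2 f/∂x ∂y - ∂^2 f/∂y ∂x = (z) - (z) = 0 (equality of mixed partials for smooth f).
Similarly for dx ∧ dz and dy ∧ dz — all coefficients vanish. So d(df) = 0.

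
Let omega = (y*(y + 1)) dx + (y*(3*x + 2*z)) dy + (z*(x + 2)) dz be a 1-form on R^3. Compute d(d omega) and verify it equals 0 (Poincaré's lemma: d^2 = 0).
d(d omega) = 0

Step 1: d omega = sum_{i<j} (∂f_j/∂x_i - ∂f_i/∂x_j) dx_i ∧ dx_j:
  coeff of dx ∧ dy: y - 1
  coeff of dx ∧ dz: z
  coeff of dy ∧ dz: -2*y
Step 2: Apply d again to each 2-form coefficient. The only possible 3-form in R^3 is dx ∧ dy ∧ dz, with coefficient
  ∂(coeff of dy∧dz)/∂x - ∂(coeff of dx∧dz)/∂y + ∂(coeff of dx∧dy)/∂z
  = ∂/∂x (-2*y) - ∂/∂y (z) + ∂/∂z (y - 1).
Each of these terms simplifies to sums of mixed partials that cancel in pairs. The result is 0 (by equality of mixed partials for smooth functions — Schwarz / Clairaut).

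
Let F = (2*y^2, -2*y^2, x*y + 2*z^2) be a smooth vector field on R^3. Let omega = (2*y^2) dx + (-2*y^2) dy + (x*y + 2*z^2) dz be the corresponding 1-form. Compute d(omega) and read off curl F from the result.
d(omega) = (x) dy ∧ dz + (-y) dz ∧ dx + (-4*y) dx ∧ dy; curl F = (x, -y, -4*y)

d omega = sum_{i<j} (∂f_j/∂x_i - ∂f_i/∂x_j) dx_i ∧ dx_j. Under the identification (dy ∧ dz, dz ∧ dx, dx ∧ dy) ↔ (e_x, e_y, e_z), the coefficients are exactly the components of curl F. Compute:
  ∂R/∂y - ∂Q/∂z = (x) - (0) = x
  ∂P/∂z - ∂R/∂x = (0) - (y) = -y
  ∂Q/∂x - ∂P/∂y = (0) - (4*y) = -4*y.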